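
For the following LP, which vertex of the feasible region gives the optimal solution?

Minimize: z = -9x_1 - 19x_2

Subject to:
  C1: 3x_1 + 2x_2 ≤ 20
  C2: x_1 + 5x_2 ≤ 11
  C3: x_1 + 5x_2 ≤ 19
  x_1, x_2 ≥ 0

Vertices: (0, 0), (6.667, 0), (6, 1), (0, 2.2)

Evaluate the objective at each vertex of the feasible region:
  z(0, 0) = 0
  z(6.667, 0) = -60
  z(6, 1) = -73  ←
  z(0, 2.2) = -41.8
The minimum is at x_1 = 6, x_2 = 1.

(6, 1)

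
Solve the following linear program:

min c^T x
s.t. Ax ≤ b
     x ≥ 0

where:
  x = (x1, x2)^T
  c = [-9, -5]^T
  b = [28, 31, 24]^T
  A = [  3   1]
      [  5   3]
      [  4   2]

Evaluate the objective at each vertex of the feasible region:
  z(0, 0) = 0
  z(6, 0) = -54
  z(5, 2) = -55  ←
  z(0, 10.33) = -51.67
The minimum is at x1 = 5, x2 = 2.

x1 = 5, x2 = 2, z = -55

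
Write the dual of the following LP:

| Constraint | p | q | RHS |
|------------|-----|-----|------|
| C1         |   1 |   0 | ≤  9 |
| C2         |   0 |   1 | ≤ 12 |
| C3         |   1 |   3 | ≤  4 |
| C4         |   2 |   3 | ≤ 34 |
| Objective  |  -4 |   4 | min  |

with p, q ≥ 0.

Primal min cᵀx s.t. Ax ≤ b, x ≥ 0  →  Dual max −bᵀy s.t. Aᵀy ≥ −c, y ≥ 0.

Maximize: z = -9y1 - 12y2 - 4y3 - 34y4

Subject to:
  y1 + y3 + 2y4 ≥ 4
  y2 + 3y3 + 3y4 ≥ -4
  y1, y2, y3, y4 ≥ 0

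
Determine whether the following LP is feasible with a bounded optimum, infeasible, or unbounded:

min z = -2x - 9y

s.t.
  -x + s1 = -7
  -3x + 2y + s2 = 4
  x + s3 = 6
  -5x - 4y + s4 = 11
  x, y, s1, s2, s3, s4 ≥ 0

Infeasible (no feasible solution exists)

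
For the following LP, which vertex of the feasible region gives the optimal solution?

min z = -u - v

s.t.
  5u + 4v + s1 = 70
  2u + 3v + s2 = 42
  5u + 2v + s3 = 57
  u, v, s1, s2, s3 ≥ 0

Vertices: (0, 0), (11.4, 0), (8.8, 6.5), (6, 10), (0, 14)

Evaluate the objective at each vertex of the feasible region:
  z(0, 0) = 0
  z(11.4, 0) = -11.4
  z(8.8, 6.5) = -15.3
  z(6, 10) = -16  ←
  z(0, 14) = -14
The minimum is at u = 6, v = 10.

(6, 10)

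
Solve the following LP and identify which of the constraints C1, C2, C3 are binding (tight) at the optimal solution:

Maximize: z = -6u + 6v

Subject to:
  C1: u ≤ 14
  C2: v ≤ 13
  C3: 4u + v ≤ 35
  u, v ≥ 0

At u = 0, v = 13, compute slack b - a·x for each constraint:
  C1: 14 − 0 = 14  (slack)
  C2: 13 − 13 = 0  (binding)
  C3: 35 − 13 = 22  (slack)

Optimal: u = 0, v = 13
Binding: C2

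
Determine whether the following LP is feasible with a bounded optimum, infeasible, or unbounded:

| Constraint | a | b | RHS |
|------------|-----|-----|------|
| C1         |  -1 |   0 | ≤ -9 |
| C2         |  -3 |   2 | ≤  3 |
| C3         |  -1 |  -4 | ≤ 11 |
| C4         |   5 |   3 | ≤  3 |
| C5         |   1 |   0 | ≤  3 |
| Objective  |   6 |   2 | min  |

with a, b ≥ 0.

Infeasible (no feasible solution exists)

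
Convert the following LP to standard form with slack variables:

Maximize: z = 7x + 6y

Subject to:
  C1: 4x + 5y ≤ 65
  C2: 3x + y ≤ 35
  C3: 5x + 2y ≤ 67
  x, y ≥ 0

max z = 7x + 6y

s.t.
  4x + 5y + s1 = 65
  3x + y + s2 = 35
  5x + 2y + s3 = 67
  x, y, s1, s2, s3 ≥ 0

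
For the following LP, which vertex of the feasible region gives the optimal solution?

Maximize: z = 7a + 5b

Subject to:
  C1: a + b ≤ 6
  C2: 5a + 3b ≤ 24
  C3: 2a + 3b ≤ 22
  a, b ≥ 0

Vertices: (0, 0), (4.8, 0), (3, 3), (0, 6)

Evaluate the objective at each vertex of the feasible region:
  z(0, 0) = 0
  z(4.8, 0) = 33.6
  z(3, 3) = 36  ←
  z(0, 6) = 30
The maximum is at a = 3, b = 3.

(3, 3)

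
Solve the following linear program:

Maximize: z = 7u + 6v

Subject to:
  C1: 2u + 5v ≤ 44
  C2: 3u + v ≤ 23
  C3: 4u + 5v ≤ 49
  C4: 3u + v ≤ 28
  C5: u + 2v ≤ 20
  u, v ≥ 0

Evaluate the objective at each vertex of the feasible region:
  z(0, 0) = 0
  z(7.667, 0) = 53.67
  z(6, 5) = 72  ←
  z(2.5, 7.8) = 64.3
  z(0, 8.8) = 52.8
The maximum is at u = 6, v = 5.

u = 6, v = 5, z = 72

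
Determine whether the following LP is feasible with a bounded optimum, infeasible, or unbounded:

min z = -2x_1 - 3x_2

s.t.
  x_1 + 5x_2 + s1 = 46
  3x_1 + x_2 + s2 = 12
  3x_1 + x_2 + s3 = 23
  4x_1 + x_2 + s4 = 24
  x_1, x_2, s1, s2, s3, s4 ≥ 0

Feasible with a bounded optimal solution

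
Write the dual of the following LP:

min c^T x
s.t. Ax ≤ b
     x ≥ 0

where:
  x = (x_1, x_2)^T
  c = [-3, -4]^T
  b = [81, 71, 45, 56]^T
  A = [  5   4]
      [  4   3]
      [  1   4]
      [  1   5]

Primal min cᵀx s.t. Ax ≤ b, x ≥ 0  →  Dual max −bᵀy s.t. Aᵀy ≥ −c, y ≥ 0.

Maximize: z = -81y1 - 71y2 - 45y3 - 56y4

Subject to:
  5y1 + 4y2 + y3 + y4 ≥ 3
  4y1 + 3y2 + 4y3 + 5y4 ≥ 4
  y1, y2, y3, y4 ≥ 0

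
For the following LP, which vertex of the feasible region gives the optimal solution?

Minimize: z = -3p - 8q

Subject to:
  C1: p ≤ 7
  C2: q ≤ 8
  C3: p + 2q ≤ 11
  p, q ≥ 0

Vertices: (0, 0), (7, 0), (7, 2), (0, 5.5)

Evaluate the objective at each vertex of the feasible region:
  z(0, 0) = 0
  z(7, 0) = -21
  z(7, 2) = -37
  z(0, 5.5) = -44  ←
The minimum is at p = 0, q = 5.5.

(0, 5.5)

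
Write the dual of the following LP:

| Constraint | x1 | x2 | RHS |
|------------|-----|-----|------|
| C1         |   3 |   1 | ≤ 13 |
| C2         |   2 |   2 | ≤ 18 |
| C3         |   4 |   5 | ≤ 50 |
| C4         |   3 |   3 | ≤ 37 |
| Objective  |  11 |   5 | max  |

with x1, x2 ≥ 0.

Primal max cᵀx s.t. Ax ≤ b, x ≥ 0  →  Dual min bᵀy s.t. Aᵀy ≥ c, y ≥ 0.

Minimize: z = 13y1 + 18y2 + 50y3 + 37y4

Subject to:
  3y1 + 2y2 + 4y3 + 3y4 ≥ 11
  y1 + 2y2 + 5y3 + 3y4 ≥ 5
  y1, y2, y3, y4 ≥ 0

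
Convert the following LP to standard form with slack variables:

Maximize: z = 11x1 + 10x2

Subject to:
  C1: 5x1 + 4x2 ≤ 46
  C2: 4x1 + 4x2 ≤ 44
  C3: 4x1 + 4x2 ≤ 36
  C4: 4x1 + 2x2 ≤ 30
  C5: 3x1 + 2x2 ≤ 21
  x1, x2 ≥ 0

max z = 11x1 + 10x2

s.t.
  5x1 + 4x2 + s1 = 46
  4x1 + 4x2 + s2 = 44
  4x1 + 4x2 + s3 = 36
  4x1 + 2x2 + s4 = 30
  3x1 + 2x2 + s5 = 21
  x1, x2, s1, s2, s3, s4, s5 ≥ 0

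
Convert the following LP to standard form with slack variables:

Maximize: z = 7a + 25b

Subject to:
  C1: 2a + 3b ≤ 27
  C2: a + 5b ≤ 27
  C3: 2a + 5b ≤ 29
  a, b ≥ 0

max z = 7a + 25b

s.t.
  2a + 3b + s1 = 27
  a + 5b + s2 = 27
  2a + 5b + s3 = 29
  a, b, s1, s2, s3 ≥ 0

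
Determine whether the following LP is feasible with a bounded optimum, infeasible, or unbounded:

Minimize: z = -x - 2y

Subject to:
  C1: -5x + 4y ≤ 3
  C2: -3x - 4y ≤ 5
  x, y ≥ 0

Unbounded (objective can decrease without bound)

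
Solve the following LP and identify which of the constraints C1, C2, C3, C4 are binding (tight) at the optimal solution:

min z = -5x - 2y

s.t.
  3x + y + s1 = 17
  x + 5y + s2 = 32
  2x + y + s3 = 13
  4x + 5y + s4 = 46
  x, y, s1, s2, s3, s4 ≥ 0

At x = 4, y = 5, compute slack b - a·x for each constraint:
  C1: 17 − 17 = 0  (binding)
  C2: 32 − 29 = 3  (slack)
  C3: 13 − 13 = 0  (binding)
  C4: 46 − 41 = 5  (slack)

Optimal: x = 4, y = 5
Binding: C1, C3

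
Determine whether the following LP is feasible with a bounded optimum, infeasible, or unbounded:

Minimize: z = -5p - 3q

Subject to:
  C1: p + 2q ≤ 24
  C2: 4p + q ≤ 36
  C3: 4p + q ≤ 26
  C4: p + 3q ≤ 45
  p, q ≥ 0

Feasible with a bounded optimal solution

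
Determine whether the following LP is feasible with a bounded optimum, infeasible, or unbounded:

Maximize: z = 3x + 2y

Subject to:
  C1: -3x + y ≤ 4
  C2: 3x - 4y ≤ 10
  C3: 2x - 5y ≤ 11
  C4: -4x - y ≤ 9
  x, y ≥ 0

Unbounded (objective can increase without bound)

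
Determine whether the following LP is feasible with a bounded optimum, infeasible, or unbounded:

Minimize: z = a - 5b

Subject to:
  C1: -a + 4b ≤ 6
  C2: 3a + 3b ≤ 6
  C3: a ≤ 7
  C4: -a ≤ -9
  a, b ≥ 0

Infeasible (no feasible solution exists)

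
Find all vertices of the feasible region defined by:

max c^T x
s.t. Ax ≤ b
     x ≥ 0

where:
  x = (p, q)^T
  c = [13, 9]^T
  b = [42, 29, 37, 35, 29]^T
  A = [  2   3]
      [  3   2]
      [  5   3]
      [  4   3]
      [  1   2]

(0, 0), (7.4, 0), (2, 9), (0, 11.67)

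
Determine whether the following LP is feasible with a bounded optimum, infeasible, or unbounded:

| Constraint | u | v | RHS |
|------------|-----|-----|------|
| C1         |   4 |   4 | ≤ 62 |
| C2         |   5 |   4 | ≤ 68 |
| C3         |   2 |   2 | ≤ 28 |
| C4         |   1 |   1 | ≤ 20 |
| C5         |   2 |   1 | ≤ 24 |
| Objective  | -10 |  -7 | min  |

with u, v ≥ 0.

Feasible with a bounded optimal solution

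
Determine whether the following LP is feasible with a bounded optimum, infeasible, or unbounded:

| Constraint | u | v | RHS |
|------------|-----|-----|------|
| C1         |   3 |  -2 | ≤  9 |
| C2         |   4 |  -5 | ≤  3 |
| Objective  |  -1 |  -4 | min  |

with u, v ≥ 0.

Unbounded (objective can decrease without bound)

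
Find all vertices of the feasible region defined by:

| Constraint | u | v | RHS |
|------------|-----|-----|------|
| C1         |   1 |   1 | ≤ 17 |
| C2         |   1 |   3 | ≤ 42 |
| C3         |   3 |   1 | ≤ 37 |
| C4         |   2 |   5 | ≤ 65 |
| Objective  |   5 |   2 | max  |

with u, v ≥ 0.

(0, 0), (12.33, 0), (10, 7), (6.667, 10.33), (0, 13)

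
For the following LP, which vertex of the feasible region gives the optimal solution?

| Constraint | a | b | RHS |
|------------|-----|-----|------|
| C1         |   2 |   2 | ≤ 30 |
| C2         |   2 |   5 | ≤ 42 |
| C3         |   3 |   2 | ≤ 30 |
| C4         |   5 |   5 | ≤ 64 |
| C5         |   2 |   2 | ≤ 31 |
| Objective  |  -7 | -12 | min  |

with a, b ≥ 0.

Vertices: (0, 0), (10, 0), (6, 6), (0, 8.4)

Evaluate the objective at each vertex of the feasible region:
  z(0, 0) = 0
  z(10, 0) = -70
  z(6, 6) = -114  ←
  z(0, 8.4) = -100.8
The minimum is at a = 6, b = 6.

(6, 6)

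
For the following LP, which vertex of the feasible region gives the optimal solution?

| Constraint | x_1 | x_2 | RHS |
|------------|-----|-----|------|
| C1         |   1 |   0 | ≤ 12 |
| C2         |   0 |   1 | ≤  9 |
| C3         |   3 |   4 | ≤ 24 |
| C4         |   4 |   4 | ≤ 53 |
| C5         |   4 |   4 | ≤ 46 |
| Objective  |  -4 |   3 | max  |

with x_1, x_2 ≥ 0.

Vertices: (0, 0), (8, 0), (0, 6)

Evaluate the objective at each vertex of the feasible region:
  z(0, 0) = 0
  z(8, 0) = -32
  z(0, 6) = 18  ←
The maximum is at x_1 = 0, x_2 = 6.

(0, 6)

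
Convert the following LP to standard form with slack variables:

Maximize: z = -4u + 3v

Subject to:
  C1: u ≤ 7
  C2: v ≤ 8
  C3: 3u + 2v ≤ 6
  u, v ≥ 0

max z = -4u + 3v

s.t.
  u + s1 = 7
  v + s2 = 8
  3u + 2v + s3 = 6
  u, v, s1, s2, s3 ≥ 0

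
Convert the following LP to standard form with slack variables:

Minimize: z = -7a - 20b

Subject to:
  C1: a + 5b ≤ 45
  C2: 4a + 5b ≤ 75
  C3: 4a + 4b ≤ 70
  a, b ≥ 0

min z = -7a - 20b

s.t.
  a + 5b + s1 = 45
  4a + 5b + s2 = 75
  4a + 4b + s3 = 70
  a, b, s1, s2, s3 ≥ 0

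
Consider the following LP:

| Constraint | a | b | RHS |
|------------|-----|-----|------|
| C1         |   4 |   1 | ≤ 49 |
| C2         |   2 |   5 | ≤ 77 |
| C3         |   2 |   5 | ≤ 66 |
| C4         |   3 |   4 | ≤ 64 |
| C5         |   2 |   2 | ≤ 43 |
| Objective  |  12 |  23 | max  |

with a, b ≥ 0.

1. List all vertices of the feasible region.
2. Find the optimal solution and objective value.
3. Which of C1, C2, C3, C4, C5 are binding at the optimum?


1. (0, 0), (12.25, 0), (10.15, 8.385), (8, 10), (0, 13.2)
2. a = 8, b = 10, z = 326
3. C3, C4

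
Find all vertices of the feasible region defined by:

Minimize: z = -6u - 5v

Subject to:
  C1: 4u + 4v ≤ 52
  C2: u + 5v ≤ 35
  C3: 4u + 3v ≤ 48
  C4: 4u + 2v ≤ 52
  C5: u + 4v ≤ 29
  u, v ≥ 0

(0, 0), (12, 0), (9, 4), (7.667, 5.333), (5, 6), (0, 7)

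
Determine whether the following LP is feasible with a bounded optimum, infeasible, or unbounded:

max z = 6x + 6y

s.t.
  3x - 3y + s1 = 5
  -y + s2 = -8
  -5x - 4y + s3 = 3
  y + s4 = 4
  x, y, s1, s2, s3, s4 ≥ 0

Infeasible (no feasible solution exists)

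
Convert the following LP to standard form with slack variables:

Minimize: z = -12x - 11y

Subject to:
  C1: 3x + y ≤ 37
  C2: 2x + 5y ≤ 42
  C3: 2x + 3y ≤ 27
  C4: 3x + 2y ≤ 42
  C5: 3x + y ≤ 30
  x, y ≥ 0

min z = -12x - 11y

s.t.
  3x + y + s1 = 37
  2x + 5y + s2 = 42
  2x + 3y + s3 = 27
  3x + 2y + s4 = 42
  3x + y + s5 = 30
  x, y, s1, s2, s3, s4, s5 ≥ 0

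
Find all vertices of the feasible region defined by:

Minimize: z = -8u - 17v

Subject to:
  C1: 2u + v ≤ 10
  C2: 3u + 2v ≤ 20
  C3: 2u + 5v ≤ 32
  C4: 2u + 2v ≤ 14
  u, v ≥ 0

(0, 0), (5, 0), (3, 4), (1, 6), (0, 6.4)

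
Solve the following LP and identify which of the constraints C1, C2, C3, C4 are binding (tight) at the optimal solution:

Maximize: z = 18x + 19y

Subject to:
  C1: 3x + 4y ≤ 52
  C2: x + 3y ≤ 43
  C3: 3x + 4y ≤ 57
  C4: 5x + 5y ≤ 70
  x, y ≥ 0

At x = 4, y = 10, compute slack b - a·x for each constraint:
  C1: 52 − 52 = 0  (binding)
  C2: 43 − 34 = 9  (slack)
  C3: 57 − 52 = 5  (slack)
  C4: 70 − 70 = 0  (binding)

Optimal: x = 4, y = 10
Binding: C1, C4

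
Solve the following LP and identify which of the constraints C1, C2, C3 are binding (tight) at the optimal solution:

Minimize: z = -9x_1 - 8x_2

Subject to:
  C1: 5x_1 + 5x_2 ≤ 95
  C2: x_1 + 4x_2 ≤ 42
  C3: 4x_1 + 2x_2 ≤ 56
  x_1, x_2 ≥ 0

At x_1 = 10, x_2 = 8, compute slack b - a·x for each constraint:
  C1: 95 − 90 = 5  (slack)
  C2: 42 − 42 = 0  (binding)
  C3: 56 − 56 = 0  (binding)

Optimal: x_1 = 10, x_2 = 8
Binding: C2, C3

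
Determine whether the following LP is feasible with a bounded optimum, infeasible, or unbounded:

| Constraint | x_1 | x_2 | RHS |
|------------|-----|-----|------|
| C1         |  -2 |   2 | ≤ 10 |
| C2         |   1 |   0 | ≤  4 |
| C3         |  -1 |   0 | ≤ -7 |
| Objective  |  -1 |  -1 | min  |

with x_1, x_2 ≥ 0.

Infeasible (no feasible solution exists)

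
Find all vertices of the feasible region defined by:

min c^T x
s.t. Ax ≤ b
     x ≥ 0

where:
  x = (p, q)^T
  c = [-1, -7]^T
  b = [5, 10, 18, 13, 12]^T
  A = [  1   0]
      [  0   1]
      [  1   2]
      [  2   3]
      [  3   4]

(0, 0), (4, 0), (0, 3)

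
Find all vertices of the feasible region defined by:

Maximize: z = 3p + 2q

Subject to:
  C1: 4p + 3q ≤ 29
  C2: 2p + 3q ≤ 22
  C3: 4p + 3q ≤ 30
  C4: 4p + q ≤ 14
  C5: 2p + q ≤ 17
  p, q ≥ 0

(0, 0), (3.5, 0), (2, 6), (0, 7.333)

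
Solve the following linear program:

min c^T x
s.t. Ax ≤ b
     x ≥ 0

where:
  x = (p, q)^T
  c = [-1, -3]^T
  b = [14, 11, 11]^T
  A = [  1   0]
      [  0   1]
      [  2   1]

Evaluate the objective at each vertex of the feasible region:
  z(0, 0) = 0
  z(5.5, 0) = -5.5
  z(0, 11) = -33  ←
The minimum is at p = 0, q = 11.

p = 0, q = 11, z = -33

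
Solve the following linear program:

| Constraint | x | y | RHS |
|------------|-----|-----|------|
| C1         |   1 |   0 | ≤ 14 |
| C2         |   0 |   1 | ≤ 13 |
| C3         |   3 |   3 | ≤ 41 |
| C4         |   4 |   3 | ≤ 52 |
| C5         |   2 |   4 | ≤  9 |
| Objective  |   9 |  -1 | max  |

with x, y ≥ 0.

Evaluate the objective at each vertex of the feasible region:
  z(0, 0) = 0
  z(4.5, 0) = 40.5  ←
  z(0, 2.25) = -2.25
The maximum is at x = 4.5, y = 0.

x = 4.5, y = 0, z = 40.5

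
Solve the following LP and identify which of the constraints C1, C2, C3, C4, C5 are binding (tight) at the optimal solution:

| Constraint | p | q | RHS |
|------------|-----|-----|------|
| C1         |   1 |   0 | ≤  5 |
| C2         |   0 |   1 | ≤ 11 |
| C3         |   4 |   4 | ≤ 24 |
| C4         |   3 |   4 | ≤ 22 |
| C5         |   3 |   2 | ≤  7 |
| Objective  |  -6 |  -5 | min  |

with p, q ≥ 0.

At p = 0, q = 3.5, compute slack b - a·x for each constraint:
  C1: 5 − 0 = 5  (slack)
  C2: 11 − 3.5 = 7.5  (slack)
  C3: 24 − 14 = 10  (slack)
  C4: 22 − 14 = 8  (slack)
  C5: 7 − 7 = 0  (binding)

Optimal: p = 0, q = 3.5
Binding: C5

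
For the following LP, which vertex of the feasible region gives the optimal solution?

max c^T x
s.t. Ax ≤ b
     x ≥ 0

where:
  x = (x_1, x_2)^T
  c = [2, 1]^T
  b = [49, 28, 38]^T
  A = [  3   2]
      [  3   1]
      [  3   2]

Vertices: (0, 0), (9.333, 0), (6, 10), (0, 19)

Evaluate the objective at each vertex of the feasible region:
  z(0, 0) = 0
  z(9.333, 0) = 18.67
  z(6, 10) = 22  ←
  z(0, 19) = 19
The maximum is at x_1 = 6, x_2 = 10.

(6, 10)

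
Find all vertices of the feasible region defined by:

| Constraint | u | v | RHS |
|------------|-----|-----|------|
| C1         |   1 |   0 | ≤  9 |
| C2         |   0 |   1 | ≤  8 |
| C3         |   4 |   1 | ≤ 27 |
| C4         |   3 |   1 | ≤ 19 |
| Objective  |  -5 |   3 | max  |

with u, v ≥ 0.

(0, 0), (6.333, 0), (3.667, 8), (0, 8)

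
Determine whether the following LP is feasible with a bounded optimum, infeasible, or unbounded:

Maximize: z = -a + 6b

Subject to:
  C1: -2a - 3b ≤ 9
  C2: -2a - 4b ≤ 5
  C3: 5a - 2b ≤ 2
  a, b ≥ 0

Unbounded (objective can increase without bound)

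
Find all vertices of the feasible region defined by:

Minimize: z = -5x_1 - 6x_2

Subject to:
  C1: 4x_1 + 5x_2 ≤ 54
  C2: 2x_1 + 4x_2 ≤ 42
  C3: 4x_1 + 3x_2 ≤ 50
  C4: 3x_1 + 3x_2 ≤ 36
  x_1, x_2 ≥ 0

(0, 0), (12, 0), (6, 6), (1, 10), (0, 10.5)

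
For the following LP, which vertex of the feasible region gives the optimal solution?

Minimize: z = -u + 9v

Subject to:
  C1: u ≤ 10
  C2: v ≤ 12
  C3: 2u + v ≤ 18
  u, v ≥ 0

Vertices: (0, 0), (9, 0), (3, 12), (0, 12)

Evaluate the objective at each vertex of the feasible region:
  z(0, 0) = 0
  z(9, 0) = -9  ←
  z(3, 12) = 105
  z(0, 12) = 108
The minimum is at u = 9, v = 0.

(9, 0)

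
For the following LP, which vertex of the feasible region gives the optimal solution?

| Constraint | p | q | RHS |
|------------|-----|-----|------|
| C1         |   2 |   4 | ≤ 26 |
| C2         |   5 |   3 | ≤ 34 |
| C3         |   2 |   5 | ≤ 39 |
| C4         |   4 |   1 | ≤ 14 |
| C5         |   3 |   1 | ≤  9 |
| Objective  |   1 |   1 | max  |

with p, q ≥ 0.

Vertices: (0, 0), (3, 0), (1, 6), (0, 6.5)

Evaluate the objective at each vertex of the feasible region:
  z(0, 0) = 0
  z(3, 0) = 3
  z(1, 6) = 7  ←
  z(0, 6.5) = 6.5
The maximum is at p = 1, q = 6.

(1, 6)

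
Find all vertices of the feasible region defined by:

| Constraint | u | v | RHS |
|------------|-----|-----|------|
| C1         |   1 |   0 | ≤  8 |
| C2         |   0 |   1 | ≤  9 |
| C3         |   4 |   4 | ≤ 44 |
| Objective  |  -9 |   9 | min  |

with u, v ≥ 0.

(0, 0), (8, 0), (8, 3), (2, 9), (0, 9)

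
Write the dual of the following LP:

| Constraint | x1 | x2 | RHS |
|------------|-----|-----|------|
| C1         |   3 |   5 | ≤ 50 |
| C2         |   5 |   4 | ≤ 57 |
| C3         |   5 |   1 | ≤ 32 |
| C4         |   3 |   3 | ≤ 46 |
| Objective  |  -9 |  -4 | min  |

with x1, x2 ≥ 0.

Primal min cᵀx s.t. Ax ≤ b, x ≥ 0  →  Dual max −bᵀy s.t. Aᵀy ≥ −c, y ≥ 0.

Maximize: z = -50y1 - 57y2 - 32y3 - 46y4

Subject to:
  3y1 + 5y2 + 5y3 + 3y4 ≥ 9
  5y1 + 4y2 + y3 + 3y4 ≥ 4
  y1, y2, y3, y4 ≥ 0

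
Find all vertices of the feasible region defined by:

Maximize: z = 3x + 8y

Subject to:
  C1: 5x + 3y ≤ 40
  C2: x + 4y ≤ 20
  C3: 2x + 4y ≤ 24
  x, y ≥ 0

(0, 0), (8, 0), (6.286, 2.857), (4, 4), (0, 5)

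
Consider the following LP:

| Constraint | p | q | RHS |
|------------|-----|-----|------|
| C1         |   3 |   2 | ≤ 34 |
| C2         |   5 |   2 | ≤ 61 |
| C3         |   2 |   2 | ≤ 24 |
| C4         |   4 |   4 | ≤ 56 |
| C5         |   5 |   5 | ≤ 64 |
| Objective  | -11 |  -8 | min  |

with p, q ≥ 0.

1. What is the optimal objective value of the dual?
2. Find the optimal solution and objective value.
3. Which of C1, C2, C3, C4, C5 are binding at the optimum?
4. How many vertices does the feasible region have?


1. -126
2. p = 10, q = 2, z = -126
3. C1, C3
4. 4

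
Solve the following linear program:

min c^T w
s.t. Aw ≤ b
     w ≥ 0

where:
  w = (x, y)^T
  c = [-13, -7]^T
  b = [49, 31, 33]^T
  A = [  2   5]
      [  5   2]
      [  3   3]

Evaluate the objective at each vertex of the feasible region:
  z(0, 0) = 0
  z(6.2, 0) = -80.6
  z(3, 8) = -95  ←
  z(2, 9) = -89
  z(0, 9.8) = -68.6
The minimum is at x = 3, y = 8.

x = 3, y = 8, z = -95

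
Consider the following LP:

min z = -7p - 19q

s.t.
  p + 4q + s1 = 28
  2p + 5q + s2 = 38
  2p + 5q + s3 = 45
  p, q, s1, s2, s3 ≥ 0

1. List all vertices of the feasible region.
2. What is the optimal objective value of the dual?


1. (0, 0), (19, 0), (4, 6), (0, 7)
2. -142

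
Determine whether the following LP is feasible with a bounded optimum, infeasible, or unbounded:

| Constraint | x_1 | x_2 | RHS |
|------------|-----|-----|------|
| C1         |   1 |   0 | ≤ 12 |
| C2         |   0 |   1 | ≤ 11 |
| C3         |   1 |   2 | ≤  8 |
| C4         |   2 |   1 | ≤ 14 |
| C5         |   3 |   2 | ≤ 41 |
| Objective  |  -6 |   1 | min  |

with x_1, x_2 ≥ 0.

Feasible with a bounded optimal solution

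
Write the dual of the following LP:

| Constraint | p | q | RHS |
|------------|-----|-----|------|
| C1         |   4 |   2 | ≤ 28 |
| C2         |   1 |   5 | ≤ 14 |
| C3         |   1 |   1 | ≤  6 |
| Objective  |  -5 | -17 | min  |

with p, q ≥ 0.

Primal min cᵀx s.t. Ax ≤ b, x ≥ 0  →  Dual max −bᵀy s.t. Aᵀy ≥ −c, y ≥ 0.

Maximize: z = -28y1 - 14y2 - 6y3

Subject to:
  4y1 + y2 + y3 ≥ 5
  2y1 + 5y2 + y3 ≥ 17
  y1, y2, y3 ≥ 0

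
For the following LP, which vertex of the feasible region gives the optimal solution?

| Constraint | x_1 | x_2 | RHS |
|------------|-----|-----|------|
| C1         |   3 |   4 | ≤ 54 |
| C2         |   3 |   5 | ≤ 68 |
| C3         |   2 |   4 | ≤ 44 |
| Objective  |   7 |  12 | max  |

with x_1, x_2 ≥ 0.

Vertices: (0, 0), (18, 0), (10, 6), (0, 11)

Evaluate the objective at each vertex of the feasible region:
  z(0, 0) = 0
  z(18, 0) = 126
  z(10, 6) = 142  ←
  z(0, 11) = 132
The maximum is at x_1 = 10, x_2 = 6.

(10, 6)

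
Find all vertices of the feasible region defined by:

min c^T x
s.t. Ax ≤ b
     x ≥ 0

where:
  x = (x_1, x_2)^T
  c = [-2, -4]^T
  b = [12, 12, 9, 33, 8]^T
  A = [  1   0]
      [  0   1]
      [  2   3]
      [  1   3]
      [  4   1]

(0, 0), (2, 0), (1.5, 2), (0, 3)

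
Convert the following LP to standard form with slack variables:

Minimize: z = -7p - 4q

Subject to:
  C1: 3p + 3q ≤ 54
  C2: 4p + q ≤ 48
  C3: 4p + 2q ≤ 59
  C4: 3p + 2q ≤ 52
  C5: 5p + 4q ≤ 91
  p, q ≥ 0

min z = -7p - 4q

s.t.
  3p + 3q + s1 = 54
  4p + q + s2 = 48
  4p + 2q + s3 = 59
  3p + 2q + s4 = 52
  5p + 4q + s5 = 91
  p, q, s1, s2, s3, s4, s5 ≥ 0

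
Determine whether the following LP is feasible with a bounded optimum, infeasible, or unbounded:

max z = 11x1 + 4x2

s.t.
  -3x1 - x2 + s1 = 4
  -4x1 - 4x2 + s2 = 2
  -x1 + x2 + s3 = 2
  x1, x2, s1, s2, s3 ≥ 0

Unbounded (objective can increase without bound)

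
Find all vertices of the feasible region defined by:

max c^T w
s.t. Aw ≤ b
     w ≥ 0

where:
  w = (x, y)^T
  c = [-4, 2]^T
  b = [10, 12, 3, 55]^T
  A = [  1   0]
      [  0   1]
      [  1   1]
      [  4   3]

(0, 0), (3, 0), (0, 3)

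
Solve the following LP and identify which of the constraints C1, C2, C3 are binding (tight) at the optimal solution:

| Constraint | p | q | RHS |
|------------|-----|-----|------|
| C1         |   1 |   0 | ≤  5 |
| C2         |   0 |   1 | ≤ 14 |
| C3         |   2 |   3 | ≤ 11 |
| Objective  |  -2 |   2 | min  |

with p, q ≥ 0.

At p = 5, q = 0, compute slack b - a·x for each constraint:
  C1: 5 − 5 = 0  (binding)
  C2: 14 − 0 = 14  (slack)
  C3: 11 − 10 = 1  (slack)

Optimal: p = 5, q = 0
Binding: C1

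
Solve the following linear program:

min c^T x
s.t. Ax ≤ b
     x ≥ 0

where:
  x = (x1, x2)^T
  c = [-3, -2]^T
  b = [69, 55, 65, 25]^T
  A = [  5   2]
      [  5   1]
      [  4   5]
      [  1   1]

Evaluate the objective at each vertex of the feasible region:
  z(0, 0) = 0
  z(11, 0) = -33
  z(10, 5) = -40  ←
  z(0, 13) = -26
The minimum is at x1 = 10, x2 = 5.

x1 = 10, x2 = 5, z = -40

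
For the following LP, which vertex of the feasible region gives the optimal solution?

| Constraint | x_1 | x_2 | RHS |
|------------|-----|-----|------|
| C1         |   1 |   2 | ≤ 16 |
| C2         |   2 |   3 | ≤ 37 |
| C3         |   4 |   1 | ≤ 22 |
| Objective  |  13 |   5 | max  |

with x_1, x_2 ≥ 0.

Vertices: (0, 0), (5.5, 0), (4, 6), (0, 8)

Evaluate the objective at each vertex of the feasible region:
  z(0, 0) = 0
  z(5.5, 0) = 71.5
  z(4, 6) = 82  ←
  z(0, 8) = 40
The maximum is at x_1 = 4, x_2 = 6.

(4, 6)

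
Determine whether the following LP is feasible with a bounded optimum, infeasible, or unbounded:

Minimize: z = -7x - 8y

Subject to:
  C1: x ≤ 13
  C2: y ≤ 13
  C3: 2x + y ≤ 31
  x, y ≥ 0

Feasible with a bounded optimal solution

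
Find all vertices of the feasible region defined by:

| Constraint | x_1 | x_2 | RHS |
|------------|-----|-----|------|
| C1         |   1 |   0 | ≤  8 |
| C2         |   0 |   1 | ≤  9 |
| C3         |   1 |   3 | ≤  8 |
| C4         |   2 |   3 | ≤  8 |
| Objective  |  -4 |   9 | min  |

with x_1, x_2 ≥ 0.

(0, 0), (4, 0), (0, 2.667)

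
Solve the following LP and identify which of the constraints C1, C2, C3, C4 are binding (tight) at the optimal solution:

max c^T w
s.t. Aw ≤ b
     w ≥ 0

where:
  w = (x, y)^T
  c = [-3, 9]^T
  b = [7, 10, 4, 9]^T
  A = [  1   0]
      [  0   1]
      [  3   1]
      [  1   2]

At x = 0, y = 4, compute slack b - a·x for each constraint:
  C1: 7 − 0 = 7  (slack)
  C2: 10 − 4 = 6  (slack)
  C3: 4 − 4 = 0  (binding)
  C4: 9 − 8 = 1  (slack)

Optimal: x = 0, y = 4
Binding: C3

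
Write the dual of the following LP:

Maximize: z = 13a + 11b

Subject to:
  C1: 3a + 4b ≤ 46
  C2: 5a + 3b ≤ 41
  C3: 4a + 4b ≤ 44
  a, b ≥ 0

Primal max cᵀx s.t. Ax ≤ b, x ≥ 0  →  Dual min bᵀy s.t. Aᵀy ≥ c, y ≥ 0.

Minimize: z = 46y1 + 41y2 + 44y3

Subject to:
  3y1 + 5y2 + 4y3 ≥ 13
  4y1 + 3y2 + 4y3 ≥ 11
  y1, y2, y3 ≥ 0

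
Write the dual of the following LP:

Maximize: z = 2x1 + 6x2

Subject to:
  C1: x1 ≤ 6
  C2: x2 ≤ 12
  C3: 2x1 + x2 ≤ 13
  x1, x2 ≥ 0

Primal max cᵀx s.t. Ax ≤ b, x ≥ 0  →  Dual min bᵀy s.t. Aᵀy ≥ c, y ≥ 0.

Minimize: z = 6y1 + 12y2 + 13y3

Subject to:
  y1 + 2y3 ≥ 2
  y2 + y3 ≥ 6
  y1, y2, y3 ≥ 0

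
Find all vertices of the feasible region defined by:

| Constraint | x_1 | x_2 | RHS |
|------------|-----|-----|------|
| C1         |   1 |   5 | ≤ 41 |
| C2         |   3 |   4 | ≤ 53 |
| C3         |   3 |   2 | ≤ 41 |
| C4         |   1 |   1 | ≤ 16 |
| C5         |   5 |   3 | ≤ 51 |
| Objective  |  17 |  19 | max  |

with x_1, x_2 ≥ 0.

(0, 0), (10.2, 0), (6, 7), (0, 8.2)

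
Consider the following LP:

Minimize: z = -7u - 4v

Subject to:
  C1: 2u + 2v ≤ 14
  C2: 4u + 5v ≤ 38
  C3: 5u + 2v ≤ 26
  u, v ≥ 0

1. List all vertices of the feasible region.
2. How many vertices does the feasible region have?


1. (0, 0), (5.2, 0), (4, 3), (0, 7)
2. 4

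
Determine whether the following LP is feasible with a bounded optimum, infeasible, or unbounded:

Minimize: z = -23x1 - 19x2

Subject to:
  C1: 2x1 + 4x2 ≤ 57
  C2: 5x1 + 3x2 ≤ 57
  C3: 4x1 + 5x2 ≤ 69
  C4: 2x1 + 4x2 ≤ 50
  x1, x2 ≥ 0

Feasible with a bounded optimal solution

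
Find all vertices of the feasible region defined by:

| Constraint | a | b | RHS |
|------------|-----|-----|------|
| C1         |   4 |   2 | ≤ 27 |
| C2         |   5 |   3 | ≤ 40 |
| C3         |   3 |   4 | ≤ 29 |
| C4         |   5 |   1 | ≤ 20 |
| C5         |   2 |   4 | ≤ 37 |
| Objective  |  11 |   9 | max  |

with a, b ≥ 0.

(0, 0), (4, 0), (3, 5), (0, 7.25)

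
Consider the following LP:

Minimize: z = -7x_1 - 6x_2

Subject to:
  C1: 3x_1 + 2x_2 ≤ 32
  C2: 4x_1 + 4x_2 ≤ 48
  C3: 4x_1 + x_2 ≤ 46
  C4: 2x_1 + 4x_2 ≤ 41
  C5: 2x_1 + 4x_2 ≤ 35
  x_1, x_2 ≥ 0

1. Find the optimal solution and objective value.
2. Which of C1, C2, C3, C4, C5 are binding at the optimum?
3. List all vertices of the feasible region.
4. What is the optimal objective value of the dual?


1. x_1 = 8, x_2 = 4, z = -80
2. C1, C2
3. (0, 0), (10.67, 0), (8, 4), (6.5, 5.5), (0, 8.75)
4. -80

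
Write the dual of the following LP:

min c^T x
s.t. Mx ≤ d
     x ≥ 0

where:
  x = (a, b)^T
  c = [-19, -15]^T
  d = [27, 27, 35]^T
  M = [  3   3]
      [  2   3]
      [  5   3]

Primal min cᵀx s.t. Ax ≤ b, x ≥ 0  →  Dual max −bᵀy s.t. Aᵀy ≥ −c, y ≥ 0.

Maximize: z = -27y1 - 27y2 - 35y3

Subject to:
  3y1 + 2y2 + 5y3 ≥ 19
  3y1 + 3y2 + 3y3 ≥ 15
  y1, y2, y3 ≥ 0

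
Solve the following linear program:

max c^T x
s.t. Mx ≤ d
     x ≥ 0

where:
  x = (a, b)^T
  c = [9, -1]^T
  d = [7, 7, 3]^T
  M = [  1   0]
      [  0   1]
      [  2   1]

Evaluate the objective at each vertex of the feasible region:
  z(0, 0) = 0
  z(1.5, 0) = 13.5  ←
  z(0, 3) = -3
The maximum is at a = 1.5, b = 0.

a = 1.5, b = 0, z = 13.5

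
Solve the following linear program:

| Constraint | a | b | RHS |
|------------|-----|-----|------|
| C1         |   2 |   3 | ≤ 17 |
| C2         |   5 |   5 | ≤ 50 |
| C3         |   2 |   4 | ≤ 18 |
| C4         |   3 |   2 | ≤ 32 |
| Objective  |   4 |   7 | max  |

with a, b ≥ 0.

Evaluate the objective at each vertex of the feasible region:
  z(0, 0) = 0
  z(8.5, 0) = 34
  z(7, 1) = 35  ←
  z(0, 4.5) = 31.5
The maximum is at a = 7, b = 1.

a = 7, b = 1, z = 35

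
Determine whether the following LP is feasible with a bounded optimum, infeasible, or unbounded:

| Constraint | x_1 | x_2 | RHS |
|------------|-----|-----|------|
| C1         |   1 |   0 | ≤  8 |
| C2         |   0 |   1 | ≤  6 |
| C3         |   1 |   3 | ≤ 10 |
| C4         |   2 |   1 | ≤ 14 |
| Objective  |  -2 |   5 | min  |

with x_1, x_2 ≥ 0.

Feasible with a bounded optimal solution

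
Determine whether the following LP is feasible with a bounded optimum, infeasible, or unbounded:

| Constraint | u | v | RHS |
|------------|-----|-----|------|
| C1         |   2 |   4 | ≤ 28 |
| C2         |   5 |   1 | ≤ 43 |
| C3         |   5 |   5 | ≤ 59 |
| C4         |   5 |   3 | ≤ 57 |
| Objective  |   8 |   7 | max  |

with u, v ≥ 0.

Feasible with a bounded optimal solution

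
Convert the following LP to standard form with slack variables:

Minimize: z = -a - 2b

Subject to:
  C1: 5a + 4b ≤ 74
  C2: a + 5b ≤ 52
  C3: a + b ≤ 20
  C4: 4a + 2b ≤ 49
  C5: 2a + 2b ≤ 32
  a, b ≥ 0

min z = -a - 2b

s.t.
  5a + 4b + s1 = 74
  a + 5b + s2 = 52
  a + b + s3 = 20
  4a + 2b + s4 = 49
  2a + 2b + s5 = 32
  a, b, s1, s2, s3, s4, s5 ≥ 0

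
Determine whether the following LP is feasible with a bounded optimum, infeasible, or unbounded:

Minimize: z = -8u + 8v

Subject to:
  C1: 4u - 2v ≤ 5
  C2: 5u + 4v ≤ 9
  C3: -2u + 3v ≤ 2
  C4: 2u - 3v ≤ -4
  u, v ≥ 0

Infeasible (no feasible solution exists)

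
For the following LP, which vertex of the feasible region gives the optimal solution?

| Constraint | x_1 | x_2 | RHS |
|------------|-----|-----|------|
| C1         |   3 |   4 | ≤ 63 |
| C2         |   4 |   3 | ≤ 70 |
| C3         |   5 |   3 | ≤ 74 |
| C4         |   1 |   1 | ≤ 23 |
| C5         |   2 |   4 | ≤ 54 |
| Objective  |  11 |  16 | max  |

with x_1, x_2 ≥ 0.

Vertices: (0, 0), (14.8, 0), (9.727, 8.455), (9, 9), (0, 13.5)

Evaluate the objective at each vertex of the feasible region:
  z(0, 0) = 0
  z(14.8, 0) = 162.8
  z(9.727, 8.455) = 242.3
  z(9, 9) = 243  ←
  z(0, 13.5) = 216
The maximum is at x_1 = 9, x_2 = 9.

(9, 9)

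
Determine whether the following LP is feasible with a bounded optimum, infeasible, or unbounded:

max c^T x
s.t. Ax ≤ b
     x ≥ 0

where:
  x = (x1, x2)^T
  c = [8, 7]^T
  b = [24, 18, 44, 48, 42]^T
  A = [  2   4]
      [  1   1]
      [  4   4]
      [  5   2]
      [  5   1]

Feasible with a bounded optimal solution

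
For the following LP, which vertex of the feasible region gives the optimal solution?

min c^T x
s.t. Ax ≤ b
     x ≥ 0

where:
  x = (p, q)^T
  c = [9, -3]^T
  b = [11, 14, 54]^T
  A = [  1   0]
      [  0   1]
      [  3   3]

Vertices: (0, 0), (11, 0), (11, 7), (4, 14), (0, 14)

Evaluate the objective at each vertex of the feasible region:
  z(0, 0) = 0
  z(11, 0) = 99
  z(11, 7) = 78
  z(4, 14) = -6
  z(0, 14) = -42  ←
The minimum is at p = 0, q = 14.

(0, 14)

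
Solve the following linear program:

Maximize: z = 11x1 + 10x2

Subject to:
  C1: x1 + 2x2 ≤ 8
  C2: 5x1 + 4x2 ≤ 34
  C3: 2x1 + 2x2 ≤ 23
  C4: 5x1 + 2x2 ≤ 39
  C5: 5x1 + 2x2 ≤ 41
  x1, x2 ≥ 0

Evaluate the objective at each vertex of the feasible region:
  z(0, 0) = 0
  z(6.8, 0) = 74.8
  z(6, 1) = 76  ←
  z(0, 4) = 40
The maximum is at x1 = 6, x2 = 1.

x1 = 6, x2 = 1, z = 76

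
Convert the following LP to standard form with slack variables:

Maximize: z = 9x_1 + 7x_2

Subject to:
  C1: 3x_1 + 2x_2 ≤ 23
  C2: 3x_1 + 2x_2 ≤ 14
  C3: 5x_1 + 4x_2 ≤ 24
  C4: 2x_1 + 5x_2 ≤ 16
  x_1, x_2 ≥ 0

max z = 9x_1 + 7x_2

s.t.
  3x_1 + 2x_2 + s1 = 23
  3x_1 + 2x_2 + s2 = 14
  5x_1 + 4x_2 + s3 = 24
  2x_1 + 5x_2 + s4 = 16
  x_1, x_2, s1, s2, s3, s4 ≥ 0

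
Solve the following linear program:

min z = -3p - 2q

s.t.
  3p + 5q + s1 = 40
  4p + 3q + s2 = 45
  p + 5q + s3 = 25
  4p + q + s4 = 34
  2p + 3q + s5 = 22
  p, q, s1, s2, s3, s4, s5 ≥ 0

Evaluate the objective at each vertex of the feasible region:
  z(0, 0) = 0
  z(8.5, 0) = -25.5
  z(8, 2) = -28  ←
  z(5, 4) = -23
  z(0, 5) = -10
The minimum is at p = 8, q = 2.

p = 8, q = 2, z = -28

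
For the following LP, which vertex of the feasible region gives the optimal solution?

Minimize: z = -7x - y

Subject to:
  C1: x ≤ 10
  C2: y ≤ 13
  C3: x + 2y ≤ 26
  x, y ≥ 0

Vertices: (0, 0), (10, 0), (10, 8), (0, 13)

Evaluate the objective at each vertex of the feasible region:
  z(0, 0) = 0
  z(10, 0) = -70
  z(10, 8) = -78  ←
  z(0, 13) = -13
The minimum is at x = 10, y = 8.

(10, 8)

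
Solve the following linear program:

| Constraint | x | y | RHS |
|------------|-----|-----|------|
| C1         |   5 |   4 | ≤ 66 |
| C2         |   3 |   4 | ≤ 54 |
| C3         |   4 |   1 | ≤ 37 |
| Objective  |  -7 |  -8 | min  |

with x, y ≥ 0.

Evaluate the objective at each vertex of the feasible region:
  z(0, 0) = 0
  z(9.25, 0) = -64.75
  z(7.455, 7.182) = -109.6
  z(6, 9) = -114  ←
  z(0, 13.5) = -108
The minimum is at x = 6, y = 9.

x = 6, y = 9, z = -114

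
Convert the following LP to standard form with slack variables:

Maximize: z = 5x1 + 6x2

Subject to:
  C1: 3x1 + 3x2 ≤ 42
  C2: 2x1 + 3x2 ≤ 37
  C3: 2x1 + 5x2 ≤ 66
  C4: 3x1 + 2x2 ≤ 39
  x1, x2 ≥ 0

max z = 5x1 + 6x2

s.t.
  3x1 + 3x2 + s1 = 42
  2x1 + 3x2 + s2 = 37
  2x1 + 5x2 + s3 = 66
  3x1 + 2x2 + s4 = 39
  x1, x2, s1, s2, s3, s4 ≥ 0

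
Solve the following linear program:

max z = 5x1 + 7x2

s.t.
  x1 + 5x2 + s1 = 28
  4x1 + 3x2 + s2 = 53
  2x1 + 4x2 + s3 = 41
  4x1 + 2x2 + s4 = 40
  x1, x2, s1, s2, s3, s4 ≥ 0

Evaluate the objective at each vertex of the feasible region:
  z(0, 0) = 0
  z(10, 0) = 50
  z(8, 4) = 68  ←
  z(0, 5.6) = 39.2
The maximum is at x1 = 8, x2 = 4.

x1 = 8, x2 = 4, z = 68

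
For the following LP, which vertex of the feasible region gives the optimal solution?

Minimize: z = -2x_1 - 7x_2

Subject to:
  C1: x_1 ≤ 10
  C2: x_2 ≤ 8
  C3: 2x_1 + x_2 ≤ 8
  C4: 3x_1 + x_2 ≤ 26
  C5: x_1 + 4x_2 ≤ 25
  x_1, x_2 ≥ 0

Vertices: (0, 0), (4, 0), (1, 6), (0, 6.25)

Evaluate the objective at each vertex of the feasible region:
  z(0, 0) = 0
  z(4, 0) = -8
  z(1, 6) = -44  ←
  z(0, 6.25) = -43.75
The minimum is at x_1 = 1, x_2 = 6.

(1, 6)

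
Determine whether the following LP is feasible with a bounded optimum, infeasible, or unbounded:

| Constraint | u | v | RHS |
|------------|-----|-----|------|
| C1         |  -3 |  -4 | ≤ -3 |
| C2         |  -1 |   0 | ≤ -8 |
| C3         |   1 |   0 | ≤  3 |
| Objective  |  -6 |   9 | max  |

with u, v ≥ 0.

Infeasible (no feasible solution exists)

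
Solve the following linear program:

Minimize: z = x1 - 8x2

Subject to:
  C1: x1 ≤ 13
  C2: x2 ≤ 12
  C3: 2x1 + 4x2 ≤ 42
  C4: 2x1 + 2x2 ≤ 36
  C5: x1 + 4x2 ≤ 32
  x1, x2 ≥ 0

Evaluate the objective at each vertex of the feasible region:
  z(0, 0) = 0
  z(13, 0) = 13
  z(13, 4) = -19
  z(10, 5.5) = -34
  z(0, 8) = -64  ←
The minimum is at x1 = 0, x2 = 8.

x1 = 0, x2 = 8, z = -64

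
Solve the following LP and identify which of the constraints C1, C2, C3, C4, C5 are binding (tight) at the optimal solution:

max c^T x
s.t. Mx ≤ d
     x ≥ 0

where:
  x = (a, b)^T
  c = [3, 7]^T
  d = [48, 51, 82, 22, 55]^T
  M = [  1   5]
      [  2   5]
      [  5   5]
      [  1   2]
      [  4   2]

At a = 8, b = 7, compute slack b - a·x for each constraint:
  C1: 48 − 43 = 5  (slack)
  C2: 51 − 51 = 0  (binding)
  C3: 82 − 75 = 7  (slack)
  C4: 22 − 22 = 0  (binding)
  C5: 55 − 46 = 9  (slack)

Optimal: a = 8, b = 7
Binding: C2, C4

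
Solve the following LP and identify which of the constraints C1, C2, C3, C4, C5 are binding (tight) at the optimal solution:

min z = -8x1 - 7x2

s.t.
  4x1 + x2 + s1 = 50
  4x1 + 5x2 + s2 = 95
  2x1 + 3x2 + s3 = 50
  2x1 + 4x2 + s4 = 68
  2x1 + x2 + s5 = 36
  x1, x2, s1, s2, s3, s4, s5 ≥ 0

At x1 = 10, x2 = 10, compute slack b - a·x for each constraint:
  C1: 50 − 50 = 0  (binding)
  C2: 95 − 90 = 5  (slack)
  C3: 50 − 50 = 0  (binding)
  C4: 68 − 60 = 8  (slack)
  C5: 36 − 30 = 6  (slack)

Optimal: x1 = 10, x2 = 10
Binding: C1, C3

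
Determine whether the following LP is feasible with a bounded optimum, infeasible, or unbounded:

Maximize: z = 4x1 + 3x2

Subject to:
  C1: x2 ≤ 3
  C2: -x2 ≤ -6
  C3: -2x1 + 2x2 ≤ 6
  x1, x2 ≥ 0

Infeasible (no feasible solution exists)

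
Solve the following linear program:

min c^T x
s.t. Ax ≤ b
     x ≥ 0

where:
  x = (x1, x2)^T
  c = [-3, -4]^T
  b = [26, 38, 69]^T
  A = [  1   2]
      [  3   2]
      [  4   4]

Evaluate the objective at each vertex of the feasible region:
  z(0, 0) = 0
  z(12.67, 0) = -38
  z(6, 10) = -58  ←
  z(0, 13) = -52
The minimum is at x1 = 6, x2 = 10.

x1 = 6, x2 = 10, z = -58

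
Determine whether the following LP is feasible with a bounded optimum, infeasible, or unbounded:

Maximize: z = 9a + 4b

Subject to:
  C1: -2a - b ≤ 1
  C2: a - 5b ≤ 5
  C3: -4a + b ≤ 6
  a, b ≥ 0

Unbounded (objective can increase without bound)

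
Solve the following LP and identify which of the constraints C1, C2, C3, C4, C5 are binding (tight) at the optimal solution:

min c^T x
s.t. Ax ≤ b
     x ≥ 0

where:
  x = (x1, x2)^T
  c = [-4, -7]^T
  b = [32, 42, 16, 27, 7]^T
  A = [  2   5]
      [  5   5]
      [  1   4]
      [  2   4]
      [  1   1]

At x1 = 4, x2 = 3, compute slack b - a·x for each constraint:
  C1: 32 − 23 = 9  (slack)
  C2: 42 − 35 = 7  (slack)
  C3: 16 − 16 = 0  (binding)
  C4: 27 − 20 = 7  (slack)
  C5: 7 − 7 = 0  (binding)

Optimal: x1 = 4, x2 = 3
Binding: C3, C5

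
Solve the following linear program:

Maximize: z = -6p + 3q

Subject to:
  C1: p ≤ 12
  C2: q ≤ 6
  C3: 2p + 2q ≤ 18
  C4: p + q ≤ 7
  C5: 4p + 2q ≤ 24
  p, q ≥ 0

Evaluate the objective at each vertex of the feasible region:
  z(0, 0) = 0
  z(6, 0) = -36
  z(5, 2) = -24
  z(1, 6) = 12
  z(0, 6) = 18  ←
The maximum is at p = 0, q = 6.

p = 0, q = 6, z = 18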